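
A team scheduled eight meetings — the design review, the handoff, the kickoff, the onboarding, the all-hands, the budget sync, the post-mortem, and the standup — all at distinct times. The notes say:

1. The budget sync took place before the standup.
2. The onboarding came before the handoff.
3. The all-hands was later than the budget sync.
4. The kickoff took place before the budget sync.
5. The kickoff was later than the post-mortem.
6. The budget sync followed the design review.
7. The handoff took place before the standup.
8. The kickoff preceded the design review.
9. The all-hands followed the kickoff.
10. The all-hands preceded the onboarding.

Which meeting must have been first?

The post-mortem has a chain of constraints placing it before every other meeting, so the post-mortem must be first.

the post-mortem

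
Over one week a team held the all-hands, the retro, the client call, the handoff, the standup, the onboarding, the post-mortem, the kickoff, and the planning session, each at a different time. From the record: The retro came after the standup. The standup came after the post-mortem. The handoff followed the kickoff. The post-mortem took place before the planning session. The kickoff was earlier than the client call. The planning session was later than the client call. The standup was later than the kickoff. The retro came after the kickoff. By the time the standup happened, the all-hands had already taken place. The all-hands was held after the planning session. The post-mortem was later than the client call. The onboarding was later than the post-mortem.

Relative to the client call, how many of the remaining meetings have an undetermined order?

1

Forced before the client call: the kickoff; forced after the client call: the all-hands, the onboarding, the planning session, the post-mortem, the retro, and the standup.
That leaves the handoff with no forced order relative to the client call — 1.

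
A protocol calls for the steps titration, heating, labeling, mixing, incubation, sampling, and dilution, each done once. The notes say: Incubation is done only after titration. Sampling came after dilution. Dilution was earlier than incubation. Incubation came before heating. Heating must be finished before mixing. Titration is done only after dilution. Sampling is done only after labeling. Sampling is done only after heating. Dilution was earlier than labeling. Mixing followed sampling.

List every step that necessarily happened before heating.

Directly stated before heating: incubation.
Dilution reaches heating via dilution → incubation → heating.
Titration reaches heating via titration → incubation → heating.
No chain forces sampling (or any of the others) ahead of heating.

dilution, incubation, titration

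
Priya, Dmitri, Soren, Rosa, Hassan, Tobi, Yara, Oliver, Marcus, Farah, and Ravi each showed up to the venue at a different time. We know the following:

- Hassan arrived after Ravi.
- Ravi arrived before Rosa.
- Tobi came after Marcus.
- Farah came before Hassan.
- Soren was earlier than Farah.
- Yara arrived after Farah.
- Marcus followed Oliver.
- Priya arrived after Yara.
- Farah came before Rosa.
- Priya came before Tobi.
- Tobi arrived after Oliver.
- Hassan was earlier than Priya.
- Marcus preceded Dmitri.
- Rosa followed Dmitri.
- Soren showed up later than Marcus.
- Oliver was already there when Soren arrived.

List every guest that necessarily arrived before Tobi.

Directly stated before Tobi: Marcus, Oliver, and Priya.
Farah reaches Tobi via Farah → Hassan → Priya → Tobi.
Hassan reaches Tobi via Hassan → Priya → Tobi.
Ravi reaches Tobi via Ravi → Hassan → Priya → Tobi.
Likewise Soren and Yara each reach Tobi by chaining the stated constraints.
No chain forces Dmitri (or any of the others) ahead of Tobi.

Farah, Hassan, Marcus, Oliver, Priya, Ravi, Soren, Yara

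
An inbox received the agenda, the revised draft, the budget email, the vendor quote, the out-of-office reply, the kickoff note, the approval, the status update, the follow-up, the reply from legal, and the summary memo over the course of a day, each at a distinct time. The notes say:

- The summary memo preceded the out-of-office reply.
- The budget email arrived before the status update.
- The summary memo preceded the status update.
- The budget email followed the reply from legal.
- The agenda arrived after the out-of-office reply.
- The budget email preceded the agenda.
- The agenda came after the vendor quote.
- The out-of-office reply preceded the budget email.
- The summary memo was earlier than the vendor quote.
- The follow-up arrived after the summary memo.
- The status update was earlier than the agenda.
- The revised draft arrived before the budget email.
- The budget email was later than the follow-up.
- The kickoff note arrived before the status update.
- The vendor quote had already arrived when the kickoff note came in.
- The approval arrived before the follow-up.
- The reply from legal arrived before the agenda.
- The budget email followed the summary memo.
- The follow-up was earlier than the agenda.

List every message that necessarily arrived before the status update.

the approval, the budget email, the follow-up, the kickoff note, the out-of-office reply, the reply from legal, the revised draft, the summary memo, the vendor quote

Directly stated before the status update: the budget email, the kickoff note, and the summary memo.
The approval reaches the status update via the approval → the follow-up → the budget email → the status update.
The follow-up reaches the status update via the follow-up → the budget email → the status update.
The out-of-office reply reaches the status update via the out-of-office reply → the budget email → the status update.
Likewise the reply from legal, the revised draft, and the vendor quote each reach the status update by chaining the stated constraints.
No chain forces the agenda ahead of the status update.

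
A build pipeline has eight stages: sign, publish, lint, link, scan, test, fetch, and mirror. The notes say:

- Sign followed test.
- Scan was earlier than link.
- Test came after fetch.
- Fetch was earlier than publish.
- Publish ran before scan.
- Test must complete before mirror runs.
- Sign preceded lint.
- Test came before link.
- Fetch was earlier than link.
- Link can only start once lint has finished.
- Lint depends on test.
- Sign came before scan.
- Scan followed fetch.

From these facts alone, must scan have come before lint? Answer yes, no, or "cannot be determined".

cannot be determined

No chain of stated constraints runs from scan to lint, and none runs from lint to scan either.
So the relative order of scan and lint is not fixed by the given facts.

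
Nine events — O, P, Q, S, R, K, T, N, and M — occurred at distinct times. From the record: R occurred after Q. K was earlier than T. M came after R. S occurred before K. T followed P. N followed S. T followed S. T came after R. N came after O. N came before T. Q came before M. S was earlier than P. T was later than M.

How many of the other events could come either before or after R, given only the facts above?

5

Forced before R: Q; forced after R: M and T.
That leaves K, N, O, P, and S with no forced order relative to R — 5.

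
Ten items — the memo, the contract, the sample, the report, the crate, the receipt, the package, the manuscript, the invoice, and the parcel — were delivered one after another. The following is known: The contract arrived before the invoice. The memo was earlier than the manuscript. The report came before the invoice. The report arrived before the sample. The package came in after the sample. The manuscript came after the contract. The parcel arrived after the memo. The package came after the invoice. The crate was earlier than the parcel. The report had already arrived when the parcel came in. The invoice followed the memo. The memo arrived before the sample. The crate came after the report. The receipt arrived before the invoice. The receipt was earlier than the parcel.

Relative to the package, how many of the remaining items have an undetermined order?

3

Forced before the package: the contract, the invoice, the memo, the receipt, the report, and the sample.
That leaves the crate, the manuscript, and the parcel with no forced order relative to the package — 3.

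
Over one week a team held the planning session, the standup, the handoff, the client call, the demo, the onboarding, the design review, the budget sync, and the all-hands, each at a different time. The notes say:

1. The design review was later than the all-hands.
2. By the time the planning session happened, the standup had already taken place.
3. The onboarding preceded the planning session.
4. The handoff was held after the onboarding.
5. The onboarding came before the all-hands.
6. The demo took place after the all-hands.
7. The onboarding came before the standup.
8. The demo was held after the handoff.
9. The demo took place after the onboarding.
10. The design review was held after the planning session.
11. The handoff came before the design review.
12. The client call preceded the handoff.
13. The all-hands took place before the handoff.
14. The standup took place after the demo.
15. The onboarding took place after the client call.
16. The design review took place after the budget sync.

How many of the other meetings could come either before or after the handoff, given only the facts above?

Forced before the handoff: the all-hands, the client call, and the onboarding; forced after the handoff: the demo, the design review, the planning session, and the standup.
That leaves the budget sync with no forced order relative to the handoff — 1.

1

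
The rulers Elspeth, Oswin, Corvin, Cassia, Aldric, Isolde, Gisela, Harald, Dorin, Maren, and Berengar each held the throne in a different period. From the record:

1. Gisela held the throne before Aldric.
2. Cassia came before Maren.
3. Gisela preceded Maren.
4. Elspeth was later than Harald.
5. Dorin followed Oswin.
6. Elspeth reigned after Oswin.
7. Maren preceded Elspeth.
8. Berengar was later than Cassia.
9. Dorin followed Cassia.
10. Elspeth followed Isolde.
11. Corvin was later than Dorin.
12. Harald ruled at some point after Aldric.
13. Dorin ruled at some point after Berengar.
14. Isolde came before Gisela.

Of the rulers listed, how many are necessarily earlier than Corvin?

4

Directly stated before Corvin: Dorin.
Berengar reaches Corvin via Berengar → Dorin → Corvin.
Cassia reaches Corvin via Cassia → Dorin → Corvin.
Oswin reaches Corvin via Oswin → Dorin → Corvin.
No chain forces Harald (or any of the others) ahead of Corvin.
That's Berengar, Cassia, Dorin, and Oswin — 4 in all.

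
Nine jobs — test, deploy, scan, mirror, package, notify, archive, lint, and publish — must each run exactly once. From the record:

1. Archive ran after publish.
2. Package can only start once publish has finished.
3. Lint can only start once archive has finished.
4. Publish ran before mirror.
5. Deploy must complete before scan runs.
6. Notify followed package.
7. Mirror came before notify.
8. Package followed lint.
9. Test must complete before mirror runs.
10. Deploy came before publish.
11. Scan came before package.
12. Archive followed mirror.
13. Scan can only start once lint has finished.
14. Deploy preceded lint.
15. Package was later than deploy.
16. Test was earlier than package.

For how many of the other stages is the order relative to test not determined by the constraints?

Forced after test: archive, lint, mirror, notify, package, and scan.
That leaves deploy and publish with no forced order relative to test — 2.

2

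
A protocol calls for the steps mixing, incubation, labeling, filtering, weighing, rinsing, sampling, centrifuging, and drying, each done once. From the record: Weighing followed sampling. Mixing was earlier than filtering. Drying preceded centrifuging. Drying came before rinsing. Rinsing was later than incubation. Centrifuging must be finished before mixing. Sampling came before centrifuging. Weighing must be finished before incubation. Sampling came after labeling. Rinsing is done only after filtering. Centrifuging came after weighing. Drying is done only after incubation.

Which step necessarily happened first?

Labeling has a chain of constraints placing it before every other step, so labeling must be first.

labeling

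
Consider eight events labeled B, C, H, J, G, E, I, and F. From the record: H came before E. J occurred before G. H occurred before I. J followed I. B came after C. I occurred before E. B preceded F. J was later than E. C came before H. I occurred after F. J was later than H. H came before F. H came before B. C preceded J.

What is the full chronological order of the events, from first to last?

C, H, B, F, I, E, J, G

The constraints fix every adjacent pair, so only one ordering works:
C → H → B → F → I → E → J → G.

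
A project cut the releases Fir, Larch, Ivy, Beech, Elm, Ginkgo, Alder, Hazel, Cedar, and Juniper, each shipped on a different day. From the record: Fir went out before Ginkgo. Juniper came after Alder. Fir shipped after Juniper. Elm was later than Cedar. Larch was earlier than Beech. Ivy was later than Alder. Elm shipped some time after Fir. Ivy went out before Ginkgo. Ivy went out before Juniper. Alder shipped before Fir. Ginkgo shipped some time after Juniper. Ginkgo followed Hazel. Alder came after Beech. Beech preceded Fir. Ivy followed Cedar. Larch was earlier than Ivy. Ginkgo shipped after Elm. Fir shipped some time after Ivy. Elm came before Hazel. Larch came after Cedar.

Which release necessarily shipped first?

Cedar has a chain of constraints placing it before every other release, so Cedar must be first.

Cedar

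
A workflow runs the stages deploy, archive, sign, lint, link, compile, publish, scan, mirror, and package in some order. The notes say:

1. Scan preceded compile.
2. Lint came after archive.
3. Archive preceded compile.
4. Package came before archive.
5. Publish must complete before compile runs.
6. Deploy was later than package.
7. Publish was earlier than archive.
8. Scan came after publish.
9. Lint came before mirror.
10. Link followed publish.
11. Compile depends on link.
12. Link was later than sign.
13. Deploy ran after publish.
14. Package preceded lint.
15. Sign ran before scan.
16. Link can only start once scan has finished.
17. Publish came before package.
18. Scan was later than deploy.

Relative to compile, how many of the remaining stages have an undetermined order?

2

Forced before compile: archive, deploy, link, package, publish, scan, and sign.
That leaves lint and mirror with no forced order relative to compile — 2.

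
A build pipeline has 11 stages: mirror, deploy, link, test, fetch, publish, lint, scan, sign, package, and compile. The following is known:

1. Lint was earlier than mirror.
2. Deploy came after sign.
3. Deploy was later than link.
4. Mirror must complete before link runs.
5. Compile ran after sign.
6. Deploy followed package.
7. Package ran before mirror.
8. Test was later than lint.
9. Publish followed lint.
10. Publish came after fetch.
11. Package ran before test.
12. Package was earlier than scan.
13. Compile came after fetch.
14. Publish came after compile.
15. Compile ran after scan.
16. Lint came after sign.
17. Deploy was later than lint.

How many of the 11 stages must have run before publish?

Directly stated before publish: compile, fetch, and lint.
Package reaches publish via package → scan → compile → publish.
Scan reaches publish via scan → compile → publish.
Sign reaches publish via sign → compile → publish.
That's compile, fetch, lint, package, scan, and sign — 6 in all.

6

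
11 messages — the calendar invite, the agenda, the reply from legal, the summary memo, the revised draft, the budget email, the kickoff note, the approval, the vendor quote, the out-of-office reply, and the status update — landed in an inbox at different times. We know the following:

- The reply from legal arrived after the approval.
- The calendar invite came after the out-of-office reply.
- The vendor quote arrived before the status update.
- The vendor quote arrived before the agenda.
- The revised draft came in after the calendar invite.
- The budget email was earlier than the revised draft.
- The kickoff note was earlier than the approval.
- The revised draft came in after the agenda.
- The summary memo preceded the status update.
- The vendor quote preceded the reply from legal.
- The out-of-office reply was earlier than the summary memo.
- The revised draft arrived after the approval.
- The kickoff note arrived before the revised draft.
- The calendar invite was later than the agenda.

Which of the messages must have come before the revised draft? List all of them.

the agenda, the approval, the budget email, the calendar invite, the kickoff note, the out-of-office reply, the vendor quote

Directly stated before the revised draft: the agenda, the approval, the budget email, the calendar invite, and the kickoff note.
The out-of-office reply reaches the revised draft via the out-of-office reply → the calendar invite → the revised draft.
The vendor quote reaches the revised draft via the vendor quote → the agenda → the revised draft.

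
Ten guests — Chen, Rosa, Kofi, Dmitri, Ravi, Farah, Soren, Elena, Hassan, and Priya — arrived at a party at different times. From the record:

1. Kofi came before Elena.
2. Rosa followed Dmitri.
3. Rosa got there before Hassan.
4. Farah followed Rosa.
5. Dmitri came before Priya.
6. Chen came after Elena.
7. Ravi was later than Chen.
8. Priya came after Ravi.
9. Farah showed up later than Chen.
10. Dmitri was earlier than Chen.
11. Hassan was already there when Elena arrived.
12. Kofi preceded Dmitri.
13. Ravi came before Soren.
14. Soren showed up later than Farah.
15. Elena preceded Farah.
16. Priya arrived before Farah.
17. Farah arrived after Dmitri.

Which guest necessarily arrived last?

Every other guest has a chain of constraints placing them before Soren, so Soren is last.

Soren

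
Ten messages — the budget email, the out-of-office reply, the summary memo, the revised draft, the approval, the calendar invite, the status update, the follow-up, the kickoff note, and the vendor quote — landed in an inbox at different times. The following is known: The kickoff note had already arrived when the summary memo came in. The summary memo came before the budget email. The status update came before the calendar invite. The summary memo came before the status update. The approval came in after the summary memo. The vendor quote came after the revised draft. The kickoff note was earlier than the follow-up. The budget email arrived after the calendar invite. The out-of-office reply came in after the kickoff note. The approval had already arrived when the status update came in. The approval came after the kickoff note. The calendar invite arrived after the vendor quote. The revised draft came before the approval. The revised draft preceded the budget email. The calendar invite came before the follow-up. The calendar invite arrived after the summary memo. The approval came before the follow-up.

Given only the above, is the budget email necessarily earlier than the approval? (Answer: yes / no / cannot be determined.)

no

Tracing the constraints gives the approval → the status update → the calendar invite → the budget email, so the approval must come before the budget email.
That means the budget email cannot be before the approval.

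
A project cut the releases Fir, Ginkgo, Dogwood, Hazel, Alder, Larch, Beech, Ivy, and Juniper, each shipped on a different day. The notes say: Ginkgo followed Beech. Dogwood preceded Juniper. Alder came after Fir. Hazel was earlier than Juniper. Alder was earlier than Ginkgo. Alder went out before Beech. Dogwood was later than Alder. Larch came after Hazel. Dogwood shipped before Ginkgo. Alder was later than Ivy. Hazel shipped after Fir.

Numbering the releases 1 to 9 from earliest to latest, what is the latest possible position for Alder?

Alder must come before Beech, Dogwood, Ginkgo, and Juniper — 4 releases forced after it.
Everything else can be placed before Alder in some valid order, so Alder can sit as late as position 9 − 4 = 5.

5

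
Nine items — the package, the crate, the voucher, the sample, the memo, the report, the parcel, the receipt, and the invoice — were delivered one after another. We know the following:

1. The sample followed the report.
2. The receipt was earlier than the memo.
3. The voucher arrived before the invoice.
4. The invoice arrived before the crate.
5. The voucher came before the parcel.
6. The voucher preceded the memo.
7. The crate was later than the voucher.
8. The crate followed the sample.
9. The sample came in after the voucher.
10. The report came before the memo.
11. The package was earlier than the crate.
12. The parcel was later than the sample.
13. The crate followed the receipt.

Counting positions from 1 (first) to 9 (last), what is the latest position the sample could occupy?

7

The sample must come before the crate and the parcel — 2 items forced after it.
Everything else can be placed before the sample in some valid order, so the sample can sit as late as position 9 − 2 = 7.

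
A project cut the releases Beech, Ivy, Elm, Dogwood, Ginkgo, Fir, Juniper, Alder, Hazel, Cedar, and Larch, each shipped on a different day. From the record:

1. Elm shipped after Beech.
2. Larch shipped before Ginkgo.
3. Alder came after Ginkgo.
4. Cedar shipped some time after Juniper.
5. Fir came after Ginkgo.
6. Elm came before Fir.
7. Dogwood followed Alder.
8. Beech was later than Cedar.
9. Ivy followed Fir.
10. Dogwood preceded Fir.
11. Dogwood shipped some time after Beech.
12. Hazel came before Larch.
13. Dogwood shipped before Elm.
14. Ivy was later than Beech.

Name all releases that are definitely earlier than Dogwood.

Alder, Beech, Cedar, Ginkgo, Hazel, Juniper, Larch

Directly stated before Dogwood: Alder and Beech.
Cedar reaches Dogwood via Cedar → Beech → Dogwood.
Ginkgo reaches Dogwood via Ginkgo → Alder → Dogwood.
Hazel reaches Dogwood via Hazel → Larch → Ginkgo → Alder → Dogwood.
Likewise Juniper and Larch each reach Dogwood by chaining the stated constraints.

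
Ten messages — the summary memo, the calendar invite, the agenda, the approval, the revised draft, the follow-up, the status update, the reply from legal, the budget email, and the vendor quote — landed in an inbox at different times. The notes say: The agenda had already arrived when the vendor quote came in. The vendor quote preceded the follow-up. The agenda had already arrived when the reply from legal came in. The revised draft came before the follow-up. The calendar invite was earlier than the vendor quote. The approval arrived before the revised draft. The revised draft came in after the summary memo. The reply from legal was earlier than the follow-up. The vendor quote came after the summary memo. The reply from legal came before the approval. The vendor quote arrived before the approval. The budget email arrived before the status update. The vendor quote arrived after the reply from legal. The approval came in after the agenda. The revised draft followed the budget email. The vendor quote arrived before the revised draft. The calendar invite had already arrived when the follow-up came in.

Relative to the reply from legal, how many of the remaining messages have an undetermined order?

Forced before the reply from legal: the agenda; forced after the reply from legal: the approval, the follow-up, the revised draft, and the vendor quote.
That leaves the budget email, the calendar invite, the status update, and the summary memo with no forced order relative to the reply from legal — 4.

4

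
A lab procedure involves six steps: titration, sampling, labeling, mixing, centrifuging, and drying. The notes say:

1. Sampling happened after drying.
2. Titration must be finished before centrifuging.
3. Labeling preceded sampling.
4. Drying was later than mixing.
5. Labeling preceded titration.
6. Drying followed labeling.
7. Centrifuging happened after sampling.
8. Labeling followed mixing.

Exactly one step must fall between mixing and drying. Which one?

Tracing the constraints gives mixing → labeling → drying, so labeling sits after mixing and before drying.
No other step is forced both after mixing and before drying.

labeling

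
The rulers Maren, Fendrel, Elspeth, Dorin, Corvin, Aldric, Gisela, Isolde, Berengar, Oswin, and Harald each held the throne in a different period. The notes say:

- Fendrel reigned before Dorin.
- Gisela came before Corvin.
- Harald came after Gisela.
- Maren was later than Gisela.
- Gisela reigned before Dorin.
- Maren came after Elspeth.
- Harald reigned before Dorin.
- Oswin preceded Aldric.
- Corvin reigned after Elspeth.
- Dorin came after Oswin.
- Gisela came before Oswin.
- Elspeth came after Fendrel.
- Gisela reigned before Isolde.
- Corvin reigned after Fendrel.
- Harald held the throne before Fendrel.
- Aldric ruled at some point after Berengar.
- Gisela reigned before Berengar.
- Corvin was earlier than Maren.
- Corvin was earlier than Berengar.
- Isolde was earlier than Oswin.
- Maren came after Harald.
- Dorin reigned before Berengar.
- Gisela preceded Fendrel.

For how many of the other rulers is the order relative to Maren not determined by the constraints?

5

Forced before Maren: Corvin, Elspeth, Fendrel, Gisela, and Harald.
That leaves Aldric, Berengar, Dorin, Isolde, and Oswin with no forced order relative to Maren — 5.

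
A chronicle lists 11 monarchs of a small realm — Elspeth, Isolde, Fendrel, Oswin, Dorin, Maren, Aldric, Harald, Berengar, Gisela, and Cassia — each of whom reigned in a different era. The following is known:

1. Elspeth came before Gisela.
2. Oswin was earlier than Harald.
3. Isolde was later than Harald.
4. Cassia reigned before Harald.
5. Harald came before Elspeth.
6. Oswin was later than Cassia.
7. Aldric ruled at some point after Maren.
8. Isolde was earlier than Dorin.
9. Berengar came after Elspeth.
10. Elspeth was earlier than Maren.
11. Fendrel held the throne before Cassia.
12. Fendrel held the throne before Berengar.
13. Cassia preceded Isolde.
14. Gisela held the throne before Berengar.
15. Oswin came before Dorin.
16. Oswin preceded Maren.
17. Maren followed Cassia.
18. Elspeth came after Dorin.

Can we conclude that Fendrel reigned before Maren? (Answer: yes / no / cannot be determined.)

yes

Chain the constraints: Fendrel → Cassia → Maren. Each link is directly stated, so Fendrel comes before Maren.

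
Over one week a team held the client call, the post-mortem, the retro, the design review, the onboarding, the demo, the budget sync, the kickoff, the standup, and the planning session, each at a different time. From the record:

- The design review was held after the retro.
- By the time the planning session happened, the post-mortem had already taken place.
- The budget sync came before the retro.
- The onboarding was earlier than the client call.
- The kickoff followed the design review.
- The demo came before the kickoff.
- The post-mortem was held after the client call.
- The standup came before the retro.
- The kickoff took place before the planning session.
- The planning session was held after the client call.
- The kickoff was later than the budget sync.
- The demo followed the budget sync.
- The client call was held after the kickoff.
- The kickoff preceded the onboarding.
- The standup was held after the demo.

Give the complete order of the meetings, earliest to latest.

The constraints fix every adjacent pair, so only one ordering works:
the budget sync → the demo → the standup → the retro → the design review → the kickoff → the onboarding → the client call → the post-mortem → the planning session.

the budget sync, the demo, the standup, the retro, the design review, the kickoff, the onboarding, the client call, the post-mortem, the planning session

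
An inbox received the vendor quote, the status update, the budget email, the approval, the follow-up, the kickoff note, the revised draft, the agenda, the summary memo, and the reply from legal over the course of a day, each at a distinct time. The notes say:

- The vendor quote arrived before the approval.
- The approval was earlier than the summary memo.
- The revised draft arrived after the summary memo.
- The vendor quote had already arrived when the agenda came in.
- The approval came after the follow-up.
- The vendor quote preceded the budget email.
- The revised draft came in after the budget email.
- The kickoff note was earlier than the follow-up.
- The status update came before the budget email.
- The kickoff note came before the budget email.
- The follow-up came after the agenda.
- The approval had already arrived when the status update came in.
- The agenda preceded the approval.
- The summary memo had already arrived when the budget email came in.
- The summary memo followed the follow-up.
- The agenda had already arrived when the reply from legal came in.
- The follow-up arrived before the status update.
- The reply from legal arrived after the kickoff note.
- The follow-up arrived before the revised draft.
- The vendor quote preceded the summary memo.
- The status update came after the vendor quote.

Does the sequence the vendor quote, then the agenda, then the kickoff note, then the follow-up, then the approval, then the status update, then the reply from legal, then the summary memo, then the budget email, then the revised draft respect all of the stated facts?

Check each stated constraint against the proposed order — e.g. the vendor quote is ahead of the summary memo; the vendor quote is ahead of the budget email. Every pair is in the required order; nothing is violated.

yes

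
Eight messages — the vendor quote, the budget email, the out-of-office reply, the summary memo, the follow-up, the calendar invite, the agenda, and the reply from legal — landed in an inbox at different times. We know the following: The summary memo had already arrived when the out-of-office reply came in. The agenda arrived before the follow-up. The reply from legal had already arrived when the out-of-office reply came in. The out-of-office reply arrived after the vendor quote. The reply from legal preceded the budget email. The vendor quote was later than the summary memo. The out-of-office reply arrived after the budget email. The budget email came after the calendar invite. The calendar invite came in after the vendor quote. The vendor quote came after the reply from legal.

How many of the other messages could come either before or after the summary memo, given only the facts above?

Forced after the summary memo: the budget email, the calendar invite, the out-of-office reply, and the vendor quote.
That leaves the agenda, the follow-up, and the reply from legal with no forced order relative to the summary memo — 3.

3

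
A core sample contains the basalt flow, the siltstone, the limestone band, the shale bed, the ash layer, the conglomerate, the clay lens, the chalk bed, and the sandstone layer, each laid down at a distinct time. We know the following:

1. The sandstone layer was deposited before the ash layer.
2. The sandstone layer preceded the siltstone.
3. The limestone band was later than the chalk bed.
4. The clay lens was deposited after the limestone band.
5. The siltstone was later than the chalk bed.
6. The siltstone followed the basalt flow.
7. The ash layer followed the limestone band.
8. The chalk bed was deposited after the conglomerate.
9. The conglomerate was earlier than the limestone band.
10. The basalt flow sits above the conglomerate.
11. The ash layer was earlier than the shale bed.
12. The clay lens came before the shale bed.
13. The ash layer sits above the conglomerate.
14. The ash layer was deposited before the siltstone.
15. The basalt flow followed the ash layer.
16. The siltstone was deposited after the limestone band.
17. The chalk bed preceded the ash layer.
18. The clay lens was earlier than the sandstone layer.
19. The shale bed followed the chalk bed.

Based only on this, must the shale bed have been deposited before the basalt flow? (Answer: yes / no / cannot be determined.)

No chain of stated constraints runs from the shale bed to the basalt flow, and none runs from the basalt flow to the shale bed either.
So the relative order of the shale bed and the basalt flow is not fixed by the given facts.

cannot be determined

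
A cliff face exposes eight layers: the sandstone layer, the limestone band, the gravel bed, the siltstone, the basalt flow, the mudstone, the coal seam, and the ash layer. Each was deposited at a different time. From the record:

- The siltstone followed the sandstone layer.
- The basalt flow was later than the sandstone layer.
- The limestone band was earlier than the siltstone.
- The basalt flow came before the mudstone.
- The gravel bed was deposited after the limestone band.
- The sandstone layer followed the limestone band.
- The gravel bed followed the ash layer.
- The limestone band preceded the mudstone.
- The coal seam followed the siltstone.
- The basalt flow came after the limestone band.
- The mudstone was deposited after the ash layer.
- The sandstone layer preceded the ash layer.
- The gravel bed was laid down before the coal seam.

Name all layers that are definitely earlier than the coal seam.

Directly stated before the coal seam: the gravel bed and the siltstone.
The ash layer reaches the coal seam via the ash layer → the gravel bed → the coal seam.
The limestone band reaches the coal seam via the limestone band → the gravel bed → the coal seam.
The sandstone layer reaches the coal seam via the sandstone layer → the siltstone → the coal seam.
No chain forces the mudstone (or any of the others) ahead of the coal seam.

the ash layer, the gravel bed, the limestone band, the sandstone layer, the siltstone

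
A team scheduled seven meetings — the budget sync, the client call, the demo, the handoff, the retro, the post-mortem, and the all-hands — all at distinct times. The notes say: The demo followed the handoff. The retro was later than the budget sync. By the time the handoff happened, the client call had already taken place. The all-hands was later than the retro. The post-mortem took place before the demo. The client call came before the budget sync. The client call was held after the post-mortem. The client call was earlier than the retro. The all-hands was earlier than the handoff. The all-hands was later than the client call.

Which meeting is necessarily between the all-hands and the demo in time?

Tracing the constraints gives the all-hands → the handoff → the demo, so the handoff sits after the all-hands and before the demo.
No other meeting is forced both after the all-hands and before the demo.

the handoff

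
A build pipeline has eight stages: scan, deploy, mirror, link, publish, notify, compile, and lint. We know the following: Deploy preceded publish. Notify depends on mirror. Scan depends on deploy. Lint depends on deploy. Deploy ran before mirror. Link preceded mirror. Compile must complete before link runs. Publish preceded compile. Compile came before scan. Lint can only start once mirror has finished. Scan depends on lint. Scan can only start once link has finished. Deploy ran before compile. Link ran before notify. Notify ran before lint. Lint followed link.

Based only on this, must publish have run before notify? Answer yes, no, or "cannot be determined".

yes

Chain the constraints: publish → compile → link → notify. Each link is directly stated, so publish comes before notify.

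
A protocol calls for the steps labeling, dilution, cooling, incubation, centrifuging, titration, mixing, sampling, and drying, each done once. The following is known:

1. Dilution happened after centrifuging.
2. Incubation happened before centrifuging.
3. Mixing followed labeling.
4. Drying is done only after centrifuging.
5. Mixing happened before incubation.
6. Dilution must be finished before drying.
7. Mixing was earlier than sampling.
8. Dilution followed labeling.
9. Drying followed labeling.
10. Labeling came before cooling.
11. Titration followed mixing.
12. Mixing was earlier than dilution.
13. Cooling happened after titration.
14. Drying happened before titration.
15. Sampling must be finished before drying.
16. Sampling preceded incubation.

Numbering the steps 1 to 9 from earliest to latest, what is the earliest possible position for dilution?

Centrifuging, incubation, labeling, mixing, and sampling must all come before dilution — 5 forced predecessors.
Nothing else is forced ahead of dilution, so its earliest slot is position 5 + 1 = 6.

6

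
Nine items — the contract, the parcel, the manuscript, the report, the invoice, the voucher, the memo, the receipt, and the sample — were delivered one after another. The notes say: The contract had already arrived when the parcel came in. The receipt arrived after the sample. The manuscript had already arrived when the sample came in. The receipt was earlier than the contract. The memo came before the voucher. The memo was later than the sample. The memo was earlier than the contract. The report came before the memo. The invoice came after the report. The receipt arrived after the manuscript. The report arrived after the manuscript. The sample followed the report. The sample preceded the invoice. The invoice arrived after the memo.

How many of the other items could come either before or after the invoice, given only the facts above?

4

Forced before the invoice: the manuscript, the memo, the report, and the sample.
That leaves the contract, the parcel, the receipt, and the voucher with no forced order relative to the invoice — 4.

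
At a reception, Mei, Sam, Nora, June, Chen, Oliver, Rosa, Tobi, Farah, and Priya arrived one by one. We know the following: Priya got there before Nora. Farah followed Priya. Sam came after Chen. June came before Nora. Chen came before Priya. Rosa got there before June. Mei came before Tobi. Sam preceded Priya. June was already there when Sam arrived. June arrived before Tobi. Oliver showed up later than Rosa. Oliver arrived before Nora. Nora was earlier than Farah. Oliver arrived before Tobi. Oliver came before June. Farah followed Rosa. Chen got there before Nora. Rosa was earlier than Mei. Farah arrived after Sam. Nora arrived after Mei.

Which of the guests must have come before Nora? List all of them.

Chen, June, Mei, Oliver, Priya, Rosa, Sam

Directly stated before Nora: Chen, June, Mei, Oliver, and Priya.
Rosa reaches Nora via Rosa → June → Nora.
Sam reaches Nora via Sam → Priya → Nora.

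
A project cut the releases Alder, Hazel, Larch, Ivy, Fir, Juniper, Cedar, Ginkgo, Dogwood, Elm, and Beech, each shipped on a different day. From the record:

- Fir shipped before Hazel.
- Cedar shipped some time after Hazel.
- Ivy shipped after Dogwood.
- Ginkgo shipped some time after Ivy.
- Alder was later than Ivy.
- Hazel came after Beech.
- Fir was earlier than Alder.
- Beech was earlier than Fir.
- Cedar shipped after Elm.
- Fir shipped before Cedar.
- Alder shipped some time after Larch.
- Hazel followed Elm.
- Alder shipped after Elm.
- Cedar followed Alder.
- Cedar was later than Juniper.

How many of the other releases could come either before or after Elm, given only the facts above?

Forced after Elm: Alder, Cedar, and Hazel.
That leaves Beech, Dogwood, Fir, Ginkgo, Ivy, Juniper, and Larch with no forced order relative to Elm — 7.

7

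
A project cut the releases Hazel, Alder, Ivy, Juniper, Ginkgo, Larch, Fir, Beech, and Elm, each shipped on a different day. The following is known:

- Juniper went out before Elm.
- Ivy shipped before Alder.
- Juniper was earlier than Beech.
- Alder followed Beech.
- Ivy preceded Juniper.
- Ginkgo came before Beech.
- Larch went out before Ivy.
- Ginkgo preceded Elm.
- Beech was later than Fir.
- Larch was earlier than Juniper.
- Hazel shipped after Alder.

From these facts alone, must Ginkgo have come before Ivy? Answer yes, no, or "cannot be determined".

No chain of stated constraints runs from Ginkgo to Ivy, and none runs from Ivy to Ginkgo either.
So the relative order of Ginkgo and Ivy is not fixed by the given facts.

cannot be determined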